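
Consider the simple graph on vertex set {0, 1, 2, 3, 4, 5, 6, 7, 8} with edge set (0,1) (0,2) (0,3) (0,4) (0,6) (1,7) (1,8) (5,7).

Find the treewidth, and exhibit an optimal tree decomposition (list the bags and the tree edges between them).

Every bag has size at most 2, so the width is 2 − 1 = 1 and tw(G) ≤ 1. Any graph with an edge has treewidth ≥ 1, and G has the edge 0–1. The upper and lower bounds meet at 1, so that is the treewidth.

Treewidth 1.
One such decomposition:
Bags: B1 = {0, 1}  B2 = {0, 4}  B3 = {1, 7}  B4 = {0, 6}  B5 = {1, 8}  B6 = {0, 2}  B7 = {0, 3}  B8 = {5, 7}
Tree: B1–B2, B1–B3, B1–B4, B1–B5, B4–B6, B1–B7, B3–B8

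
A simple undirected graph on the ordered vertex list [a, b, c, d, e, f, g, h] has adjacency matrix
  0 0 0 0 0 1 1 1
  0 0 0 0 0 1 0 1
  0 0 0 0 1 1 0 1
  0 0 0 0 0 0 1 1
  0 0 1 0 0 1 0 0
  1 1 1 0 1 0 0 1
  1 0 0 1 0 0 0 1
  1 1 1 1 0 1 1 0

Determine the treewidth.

A width-2 tree decomposition is:
Bags: B1 = {a, f, h}  B2 = {b, f, h}  B3 = {c, f, h}  B4 = {a, g, h}  B5 = {c, e, f}  B6 = {d, g, h}
Tree: B1–B2, B2–B3, B1–B4, B3–B5, B4–B6
Every bag has size at most 3, so the width is 3 − 1 = 2 and tw(G) ≤ 2. For the lower bound, the 3 vertices {c, e, f} are pairwise adjacent, and any tree decomposition puts a clique entirely inside one bag — forcing width ≥ 2. Hence tw(G) = 2 exactly.

2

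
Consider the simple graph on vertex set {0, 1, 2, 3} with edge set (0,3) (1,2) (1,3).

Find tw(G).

A width-1 tree decomposition is:
Bags: B1 = {0, 3}  B2 = {1, 3}  B3 = {1, 2}
Tree: B1–B2, B2–B3
Each bag holds 2 vertices, so the decomposition has width 1, which upper-bounds the treewidth. G has an edge, so its treewidth is at least 1. Hence tw(G) = 1 exactly.

1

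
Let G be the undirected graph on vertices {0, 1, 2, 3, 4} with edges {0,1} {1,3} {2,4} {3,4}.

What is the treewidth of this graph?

1

A width-1 tree decomposition is:
Bags: B1 = {2, 4}  B2 = {3, 4}  B3 = {1, 3}  B4 = {0, 1}
Tree: B1–B2, B2–B3, B3–B4
Every bag has size at most 2, so the width is 2 − 1 = 1 and tw(G) ≤ 1. Since G has at least one edge (e.g. 2–4), it is not an edgeless graph, so tw(G) ≥ 1. The upper and lower bounds meet at 1, so that is the treewidth.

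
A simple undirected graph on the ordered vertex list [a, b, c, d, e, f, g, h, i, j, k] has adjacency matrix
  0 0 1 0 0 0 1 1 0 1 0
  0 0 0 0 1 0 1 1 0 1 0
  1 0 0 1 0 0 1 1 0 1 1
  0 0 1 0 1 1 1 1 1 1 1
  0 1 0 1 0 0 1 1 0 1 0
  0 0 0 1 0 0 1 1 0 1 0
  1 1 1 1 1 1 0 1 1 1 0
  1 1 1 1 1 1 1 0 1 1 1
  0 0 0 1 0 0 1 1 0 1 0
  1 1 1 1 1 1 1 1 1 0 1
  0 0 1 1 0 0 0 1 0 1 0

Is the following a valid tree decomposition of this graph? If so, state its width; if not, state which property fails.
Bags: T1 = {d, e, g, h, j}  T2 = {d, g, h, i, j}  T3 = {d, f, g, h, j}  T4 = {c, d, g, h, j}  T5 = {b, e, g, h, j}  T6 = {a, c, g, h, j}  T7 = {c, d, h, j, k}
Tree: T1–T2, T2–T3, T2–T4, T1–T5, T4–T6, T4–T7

Vertex coverage: the bags together contain {a, b, c, d, e, f, g, h, i, j, k}, the full vertex set. Edge coverage: each edge of G has both endpoints in at least one bag. Running intersection: for every vertex, the bags containing it form a connected subtree. All three properties hold, so this is a valid tree decomposition of width max|bag| − 1 = 4, and hence tw(G) ≤ 4.

Yes; width 4.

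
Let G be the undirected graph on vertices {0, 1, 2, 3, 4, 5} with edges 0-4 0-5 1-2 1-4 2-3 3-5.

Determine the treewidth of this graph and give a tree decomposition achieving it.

Each bag holds 3 vertices, so the decomposition has width 2, which upper-bounds the treewidth. Since 3–2–1–4–0–5–3 is a cycle in G, G is not acyclic. Forests are exactly the graphs of treewidth ≤ 1, so tw(G) ≥ 2. Therefore the treewidth is 2.

Treewidth 2.
One optimal decomposition is:
Bags: B1 = {1, 2, 3}  B2 = {1, 3, 4}  B3 = {0, 3, 4}  B4 = {0, 3, 5}
Tree: B1–B2, B2–B3, B3–B4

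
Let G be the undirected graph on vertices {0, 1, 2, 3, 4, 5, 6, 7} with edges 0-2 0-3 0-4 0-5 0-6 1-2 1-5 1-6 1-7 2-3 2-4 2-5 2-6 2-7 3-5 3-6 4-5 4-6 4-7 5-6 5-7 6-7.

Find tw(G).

4

A width-4 tree decomposition is:
Bags: B1 = {0, 2, 3, 5, 6}  B2 = {0, 2, 4, 5, 6}  B3 = {2, 4, 5, 6, 7}  B4 = {1, 2, 5, 6, 7}
Tree: B1–B2, B2–B3, B3–B4
The largest bag has 5 vertices, giving width 4; this decomposition certifies tw(G) ≤ 4. For the lower bound, the 5 vertices {0, 2, 3, 5, 6} are pairwise adjacent, and any tree decomposition puts a clique entirely inside one bag — forcing width ≥ 4. The upper and lower bounds meet at 4, so that is the treewidth.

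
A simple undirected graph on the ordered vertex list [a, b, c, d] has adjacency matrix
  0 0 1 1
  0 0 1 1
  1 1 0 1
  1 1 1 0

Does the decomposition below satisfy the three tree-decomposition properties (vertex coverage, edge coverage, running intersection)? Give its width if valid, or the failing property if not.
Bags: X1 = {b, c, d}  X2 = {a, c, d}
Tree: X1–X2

Yes; width 2.

Vertex coverage: the bags together contain {a, b, c, d}, the full vertex set. Edge coverage: each edge of G has both endpoints in at least one bag. Running intersection: for every vertex, the bags containing it form a connected subtree. All three properties hold, so this is a valid tree decomposition of width max|bag| − 1 = 2, and hence tw(G) ≤ 2.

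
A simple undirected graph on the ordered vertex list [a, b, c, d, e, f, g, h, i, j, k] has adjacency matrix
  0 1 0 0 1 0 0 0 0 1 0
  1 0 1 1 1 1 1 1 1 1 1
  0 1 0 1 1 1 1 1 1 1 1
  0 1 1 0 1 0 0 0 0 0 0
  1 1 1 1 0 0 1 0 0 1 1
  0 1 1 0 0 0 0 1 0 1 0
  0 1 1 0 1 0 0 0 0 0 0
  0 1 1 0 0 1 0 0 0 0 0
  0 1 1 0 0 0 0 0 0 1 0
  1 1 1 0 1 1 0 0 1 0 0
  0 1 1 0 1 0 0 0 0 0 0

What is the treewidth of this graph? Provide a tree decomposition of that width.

Treewidth 3.
One such decomposition:
Bags: B1 = {b, c, f, j}  B2 = {b, c, e, j}  B3 = {b, c, i, j}  B4 = {b, c, d, e}  B5 = {b, c, e, g}  B6 = {b, c, f, h}  B7 = {b, c, e, k}  B8 = {a, b, e, j}
Tree: B1–B2, B1–B3, B2–B4, B4–B5, B1–B6, B4–B7, B2–B8

Every bag has size at most 4, so the width is 4 − 1 = 3 and tw(G) ≤ 3. Conversely, {b, c, d, e} is a clique of size 4, and the vertices of any clique must share a bag in every tree decomposition; so some bag has ≥ 4 vertices and tw(G) ≥ 3. Therefore the treewidth is 3.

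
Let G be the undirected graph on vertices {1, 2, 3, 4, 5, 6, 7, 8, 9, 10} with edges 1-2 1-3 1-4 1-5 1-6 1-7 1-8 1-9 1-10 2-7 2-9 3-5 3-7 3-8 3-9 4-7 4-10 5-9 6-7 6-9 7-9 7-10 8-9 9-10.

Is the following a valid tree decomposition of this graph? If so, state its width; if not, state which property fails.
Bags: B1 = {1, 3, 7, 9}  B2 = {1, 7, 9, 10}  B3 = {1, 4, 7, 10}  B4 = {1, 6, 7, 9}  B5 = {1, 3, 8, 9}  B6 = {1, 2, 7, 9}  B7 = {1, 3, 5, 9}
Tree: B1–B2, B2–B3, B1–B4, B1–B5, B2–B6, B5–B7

Yes; width 3.

Checking the three conditions: (i) the bags cover all of {1, 2, 3, 4, 5, 6, 7, 8, 9, 10}; (ii) for each edge, some bag contains both endpoints; (iii) the bags containing any fixed vertex form a subtree. All hold, so the decomposition is valid with width 4 − 1 = 3.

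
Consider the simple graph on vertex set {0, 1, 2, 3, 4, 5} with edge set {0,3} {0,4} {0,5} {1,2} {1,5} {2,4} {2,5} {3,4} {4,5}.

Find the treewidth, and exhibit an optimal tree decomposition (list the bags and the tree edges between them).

Treewidth 2.
Bags: B1 = {1, 2, 5}  B2 = {2, 4, 5}  B3 = {0, 4, 5}  B4 = {0, 3, 4}
Tree: B1–B2, B2–B3, B3–B4

Every bag has size at most 3, so the width is 3 − 1 = 2 and tw(G) ≤ 2. Conversely, {1, 2, 5} is a clique of size 3, and the vertices of any clique must share a bag in every tree decomposition; so some bag has ≥ 3 vertices and tw(G) ≥ 2. Combining the bounds, tw(G) = 2.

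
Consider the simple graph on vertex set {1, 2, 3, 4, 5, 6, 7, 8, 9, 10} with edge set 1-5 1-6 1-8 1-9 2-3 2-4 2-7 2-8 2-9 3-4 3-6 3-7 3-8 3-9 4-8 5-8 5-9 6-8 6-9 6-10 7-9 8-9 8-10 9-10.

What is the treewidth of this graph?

3

A width-3 tree decomposition is:
Bags: B1 = {2, 3, 8, 9}  B2 = {3, 6, 8, 9}  B3 = {2, 3, 4, 8}  B4 = {2, 3, 7, 9}  B5 = {6, 8, 9, 10}  B6 = {1, 6, 8, 9}  B7 = {1, 5, 8, 9}
Tree: B1–B2, B1–B3, B1–B4, B2–B5, B2–B6, B6–B7
Each bag holds 4 vertices, so the decomposition has width 3, which upper-bounds the treewidth. On the other hand G contains the 4-clique {2, 3, 8, 9}. A clique must lie in a single bag of any decomposition, so no decomposition can have width below 3. Therefore the treewidth is 3.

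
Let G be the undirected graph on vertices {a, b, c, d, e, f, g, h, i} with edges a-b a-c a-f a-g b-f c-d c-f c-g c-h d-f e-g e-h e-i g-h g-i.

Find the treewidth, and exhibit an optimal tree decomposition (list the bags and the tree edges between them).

Treewidth 2.
One such decomposition:
Bags: B1 = {c, d, f}  B2 = {a, c, f}  B3 = {a, b, f}  B4 = {a, c, g}  B5 = {c, g, h}  B6 = {e, g, h}  B7 = {e, g, i}
Tree: B1–B2, B2–B3, B2–B4, B4–B5, B5–B6, B6–B7

The largest bag has 3 vertices, giving width 2; this decomposition certifies tw(G) ≤ 2. On the other hand G contains the 3-clique {c, d, f}. A clique must lie in a single bag of any decomposition, so no decomposition can have width below 2. Combining the bounds, tw(G) = 2.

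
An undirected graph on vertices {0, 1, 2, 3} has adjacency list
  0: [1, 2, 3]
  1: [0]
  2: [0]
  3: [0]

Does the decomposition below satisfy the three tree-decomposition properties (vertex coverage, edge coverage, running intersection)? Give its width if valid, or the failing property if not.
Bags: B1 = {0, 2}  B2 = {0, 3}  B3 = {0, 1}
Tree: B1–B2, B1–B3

Every vertex of G appears in some bag (union = {0, 1, 2, 3}); every edge is covered by a bag; and for each vertex v the set of bags containing v is connected in the bag tree. The decomposition is therefore valid. The largest bag has 2 vertices, so the width is 1.

Yes; width 1.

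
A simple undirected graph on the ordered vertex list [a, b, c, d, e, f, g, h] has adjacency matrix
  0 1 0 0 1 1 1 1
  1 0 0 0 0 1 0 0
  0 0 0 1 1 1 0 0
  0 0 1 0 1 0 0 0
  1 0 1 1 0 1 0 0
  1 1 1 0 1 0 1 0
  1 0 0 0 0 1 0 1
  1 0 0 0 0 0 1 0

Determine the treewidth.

2

A width-2 tree decomposition is:
Bags: B1 = {a, f, g}  B2 = {a, b, f}  B3 = {a, e, f}  B4 = {a, g, h}  B5 = {c, e, f}  B6 = {c, d, e}
Tree: B1–B2, B2–B3, B1–B4, B3–B5, B5–B6
The largest bag has 3 vertices, giving width 2; this decomposition certifies tw(G) ≤ 2. Conversely, {c, d, e} is a clique of size 3, and the vertices of any clique must share a bag in every tree decomposition; so some bag has ≥ 3 vertices and tw(G) ≥ 2. Combining the bounds, tw(G) = 2.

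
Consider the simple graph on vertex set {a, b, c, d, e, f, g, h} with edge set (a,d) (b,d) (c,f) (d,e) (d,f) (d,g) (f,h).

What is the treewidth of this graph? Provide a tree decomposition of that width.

Treewidth 1.
One optimal decomposition is:
Bags: B1 = {c, f}  B2 = {d, f}  B3 = {a, d}  B4 = {d, g}  B5 = {f, h}  B6 = {b, d}  B7 = {d, e}
Tree: B1–B2, B2–B3, B2–B4, B2–B5, B2–B6, B3–B7

The largest bag has 2 vertices, giving width 1; this decomposition certifies tw(G) ≤ 1. Any graph with an edge has treewidth ≥ 1, and G has the edge f–c. Combining the bounds, tw(G) = 1.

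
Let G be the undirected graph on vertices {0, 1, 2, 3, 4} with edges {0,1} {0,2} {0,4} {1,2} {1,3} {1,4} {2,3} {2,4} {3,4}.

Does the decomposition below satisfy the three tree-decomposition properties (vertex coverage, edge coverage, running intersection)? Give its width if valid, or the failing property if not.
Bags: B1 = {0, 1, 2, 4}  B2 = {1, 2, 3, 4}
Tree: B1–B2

Yes; width 3.

Checking the three conditions: (i) the bags cover all of {0, 1, 2, 3, 4}; (ii) for each edge, some bag contains both endpoints; (iii) the bags containing any fixed vertex form a subtree. All hold, so the decomposition is valid with width 4 − 1 = 3.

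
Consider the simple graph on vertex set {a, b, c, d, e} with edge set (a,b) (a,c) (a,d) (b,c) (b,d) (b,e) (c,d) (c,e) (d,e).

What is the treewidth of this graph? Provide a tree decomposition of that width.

Treewidth 3.
One such decomposition:
Bags: B1 = {b, c, d, e}  B2 = {a, b, c, d}
Tree: B1–B2

Each bag holds 4 vertices, so the decomposition has width 3, which upper-bounds the treewidth. For the lower bound, the 4 vertices {b, c, d, e} are pairwise adjacent, and any tree decomposition puts a clique entirely inside one bag — forcing width ≥ 3. Combining the bounds, tw(G) = 3.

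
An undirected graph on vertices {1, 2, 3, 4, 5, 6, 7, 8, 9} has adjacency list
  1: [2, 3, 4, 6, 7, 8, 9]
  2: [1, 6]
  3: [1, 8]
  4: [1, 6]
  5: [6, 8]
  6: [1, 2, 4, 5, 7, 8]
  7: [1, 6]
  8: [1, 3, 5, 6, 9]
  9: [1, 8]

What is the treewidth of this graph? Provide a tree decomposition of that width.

Treewidth 2.
Bags: B1 = {1, 6, 8}  B2 = {5, 6, 8}  B3 = {1, 3, 8}  B4 = {1, 8, 9}  B5 = {1, 6, 7}  B6 = {1, 4, 6}  B7 = {1, 2, 6}
Tree: B1–B2, B1–B3, B3–B4, B1–B5, B5–B6, B6–B7

Each bag holds 3 vertices, so the decomposition has width 2, which upper-bounds the treewidth. For the lower bound, the 3 vertices {1, 8, 9} are pairwise adjacent, and any tree decomposition puts a clique entirely inside one bag — forcing width ≥ 2. Hence tw(G) = 2 exactly.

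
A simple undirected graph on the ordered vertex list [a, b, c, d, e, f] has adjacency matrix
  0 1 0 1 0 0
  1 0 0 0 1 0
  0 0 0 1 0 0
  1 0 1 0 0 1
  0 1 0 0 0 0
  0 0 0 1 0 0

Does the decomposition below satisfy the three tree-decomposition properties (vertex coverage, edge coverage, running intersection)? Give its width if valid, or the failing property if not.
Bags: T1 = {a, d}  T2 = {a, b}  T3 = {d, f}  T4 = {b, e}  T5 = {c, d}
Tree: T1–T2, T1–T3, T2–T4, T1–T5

Yes; width 1.

Every vertex of G appears in some bag (union = {a, b, c, d, e, f}); every edge is covered by a bag; and for each vertex v the set of bags containing v is connected in the bag tree. The decomposition is therefore valid. The largest bag has 2 vertices, so the width is 1.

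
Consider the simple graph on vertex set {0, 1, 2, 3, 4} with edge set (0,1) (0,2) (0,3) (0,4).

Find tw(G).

A width-1 tree decomposition is:
Bags: B1 = {0, 4}  B2 = {0, 3}  B3 = {0, 1}  B4 = {0, 2}
Tree: B1–B2, B1–B3, B2–B4
The largest bag has 2 vertices, giving width 1; this decomposition certifies tw(G) ≤ 1. Since G has at least one edge (e.g. 0–4), it is not an edgeless graph, so tw(G) ≥ 1. The upper and lower bounds meet at 1, so that is the treewidth.

1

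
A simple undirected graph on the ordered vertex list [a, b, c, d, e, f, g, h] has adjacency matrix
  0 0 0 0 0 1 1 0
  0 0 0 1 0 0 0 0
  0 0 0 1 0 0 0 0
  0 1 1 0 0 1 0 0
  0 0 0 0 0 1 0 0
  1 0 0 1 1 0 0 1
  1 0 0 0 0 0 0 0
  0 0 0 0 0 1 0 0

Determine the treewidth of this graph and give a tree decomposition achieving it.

Every bag has size at most 2, so the width is 2 − 1 = 1 and tw(G) ≤ 1. Any graph with an edge has treewidth ≥ 1, and G has the edge a–f. Combining the bounds, tw(G) = 1.

Treewidth 1.
One such decomposition:
Bags: B1 = {a, f}  B2 = {e, f}  B3 = {d, f}  B4 = {b, d}  B5 = {c, d}  B6 = {a, g}  B7 = {f, h}
Tree: B1–B2, B1–B3, B3–B4, B3–B5, B1–B6, B2–B7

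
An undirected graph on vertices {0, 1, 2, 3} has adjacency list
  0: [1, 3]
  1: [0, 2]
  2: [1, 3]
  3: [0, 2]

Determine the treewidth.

2

A width-2 tree decomposition is:
Bags: B1 = {0, 1, 3}  B2 = {1, 2, 3}
Tree: B1–B2
Every bag has size at most 3, so the width is 3 − 1 = 2 and tw(G) ≤ 2. Since 1–0–3–2–1 is a cycle in G, G is not acyclic. Forests are exactly the graphs of treewidth ≤ 1, so tw(G) ≥ 2. Combining the bounds, tw(G) = 2.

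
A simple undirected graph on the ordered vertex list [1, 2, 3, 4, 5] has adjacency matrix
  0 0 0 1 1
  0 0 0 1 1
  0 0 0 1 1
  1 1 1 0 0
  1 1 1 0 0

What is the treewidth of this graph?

A width-2 tree decomposition is:
Bags: B1 = {2, 4, 5}  B2 = {1, 4, 5}  B3 = {3, 4, 5}
Tree: B1–B2, B2–B3
The largest bag has 3 vertices, giving width 2; this decomposition certifies tw(G) ≤ 2. Since 2–5–1–4–2 is a cycle in G, G is not acyclic. Forests are exactly the graphs of treewidth ≤ 1, so tw(G) ≥ 2. Hence tw(G) = 2 exactly.

2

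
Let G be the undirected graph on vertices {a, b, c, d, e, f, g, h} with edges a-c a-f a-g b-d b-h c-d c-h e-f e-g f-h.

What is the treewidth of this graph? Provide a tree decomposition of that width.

The largest bag has 3 vertices, giving width 2; this decomposition certifies tw(G) ≤ 2. For the lower bound, G contains the cycle d–b–h–c–d, so G is not a forest; only forests have treewidth ≤ 1, hence tw(G) ≥ 2. Combining the bounds, tw(G) = 2.

Treewidth 2.
Bags: B1 = {b, c, d}  B2 = {b, c, h}  B3 = {a, c, h}  B4 = {a, f, h}  B5 = {a, f, g}  B6 = {e, f, g}
Tree: B1–B2, B2–B3, B3–B4, B4–B5, B5–B6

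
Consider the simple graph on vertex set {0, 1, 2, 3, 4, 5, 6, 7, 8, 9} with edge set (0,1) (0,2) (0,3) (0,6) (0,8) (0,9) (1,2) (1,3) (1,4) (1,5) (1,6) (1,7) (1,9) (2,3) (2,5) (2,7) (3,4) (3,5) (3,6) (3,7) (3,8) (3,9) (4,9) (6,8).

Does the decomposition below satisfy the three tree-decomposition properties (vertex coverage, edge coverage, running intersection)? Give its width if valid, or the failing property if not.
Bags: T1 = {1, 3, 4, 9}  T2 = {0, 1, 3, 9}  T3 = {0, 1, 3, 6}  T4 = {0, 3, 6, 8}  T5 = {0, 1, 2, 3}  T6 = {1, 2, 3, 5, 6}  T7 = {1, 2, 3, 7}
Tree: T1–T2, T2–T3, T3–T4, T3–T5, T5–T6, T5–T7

No — bags containing vertex 6 are not connected in the tree.

A tree decomposition must satisfy three properties: every vertex lies in some bag; for every edge, both endpoints lie together in some bag; and for every vertex, the bags containing it form a connected subtree. Here bags containing vertex 6 are not connected in the tree, so the decomposition is invalid.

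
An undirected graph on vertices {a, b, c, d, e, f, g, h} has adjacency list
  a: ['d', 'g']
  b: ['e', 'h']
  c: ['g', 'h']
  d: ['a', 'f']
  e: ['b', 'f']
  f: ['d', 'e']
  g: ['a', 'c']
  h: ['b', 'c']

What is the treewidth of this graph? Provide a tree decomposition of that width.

Treewidth 2.
One optimal decomposition is:
Bags: B1 = {a, c, g}  B2 = {a, c, d}  B3 = {c, d, f}  B4 = {c, e, f}  B5 = {b, c, e}  B6 = {b, c, h}
Tree: B1–B2, B2–B3, B3–B4, B4–B5, B5–B6

The largest bag has 3 vertices, giving width 2; this decomposition certifies tw(G) ≤ 2. For the lower bound, G contains the cycle c–g–a–d–f–e–b–h–c, so G is not a forest; only forests have treewidth ≤ 1, hence tw(G) ≥ 2. Hence tw(G) = 2 exactly.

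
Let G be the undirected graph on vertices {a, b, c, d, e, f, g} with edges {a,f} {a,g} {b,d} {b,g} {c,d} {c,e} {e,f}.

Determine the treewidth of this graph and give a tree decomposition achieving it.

Every bag has size at most 3, so the width is 3 − 1 = 2 and tw(G) ≤ 2. Since f–e–c–d–b–g–a–f is a cycle in G, G is not acyclic. Forests are exactly the graphs of treewidth ≤ 1, so tw(G) ≥ 2. Combining the bounds, tw(G) = 2.

Treewidth 2.
One such decomposition:
Bags: B1 = {c, e, f}  B2 = {c, d, f}  B3 = {b, d, f}  B4 = {b, f, g}  B5 = {a, f, g}
Tree: B1–B2, B2–B3, B3–B4, B4–B5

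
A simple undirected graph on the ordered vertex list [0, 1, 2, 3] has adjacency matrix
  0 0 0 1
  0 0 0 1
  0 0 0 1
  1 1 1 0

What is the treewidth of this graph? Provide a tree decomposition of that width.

Treewidth 1.
One optimal decomposition is:
Bags: B1 = {0, 3}  B2 = {2, 3}  B3 = {1, 3}
Tree: B1–B2, B2–B3

The largest bag has 2 vertices, giving width 1; this decomposition certifies tw(G) ≤ 1. Since G has at least one edge (e.g. 0–3), it is not an edgeless graph, so tw(G) ≥ 1. Combining the bounds, tw(G) = 1.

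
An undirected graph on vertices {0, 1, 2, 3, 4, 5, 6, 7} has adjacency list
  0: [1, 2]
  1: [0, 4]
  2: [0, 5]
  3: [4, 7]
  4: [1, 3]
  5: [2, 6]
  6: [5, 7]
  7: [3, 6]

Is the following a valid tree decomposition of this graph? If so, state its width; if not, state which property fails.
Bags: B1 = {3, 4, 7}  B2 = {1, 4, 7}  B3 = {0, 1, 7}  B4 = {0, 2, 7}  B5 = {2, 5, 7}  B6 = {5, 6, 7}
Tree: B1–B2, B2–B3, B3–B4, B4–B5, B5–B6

Checking the three conditions: (i) the bags cover all of {0, 1, 2, 3, 4, 5, 6, 7}; (ii) for each edge, some bag contains both endpoints; (iii) the bags containing any fixed vertex form a subtree. All hold, so the decomposition is valid with width 3 − 1 = 2.

Yes; width 2.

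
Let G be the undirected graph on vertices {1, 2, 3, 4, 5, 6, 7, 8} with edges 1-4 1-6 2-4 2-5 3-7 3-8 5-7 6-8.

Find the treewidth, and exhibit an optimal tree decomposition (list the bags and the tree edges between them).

Each bag holds 3 vertices, so the decomposition has width 2, which upper-bounds the treewidth. The edges 5–2–4–1–6–8–3–7–5 form a cycle, so G is not a tree and its treewidth is at least 2. Therefore the treewidth is 2.

Treewidth 2.
One such decomposition:
Bags: B1 = {2, 4, 5}  B2 = {1, 4, 5}  B3 = {1, 5, 6}  B4 = {5, 6, 8}  B5 = {3, 5, 8}  B6 = {3, 5, 7}
Tree: B1–B2, B2–B3, B3–B4, B4–B5, B5–B6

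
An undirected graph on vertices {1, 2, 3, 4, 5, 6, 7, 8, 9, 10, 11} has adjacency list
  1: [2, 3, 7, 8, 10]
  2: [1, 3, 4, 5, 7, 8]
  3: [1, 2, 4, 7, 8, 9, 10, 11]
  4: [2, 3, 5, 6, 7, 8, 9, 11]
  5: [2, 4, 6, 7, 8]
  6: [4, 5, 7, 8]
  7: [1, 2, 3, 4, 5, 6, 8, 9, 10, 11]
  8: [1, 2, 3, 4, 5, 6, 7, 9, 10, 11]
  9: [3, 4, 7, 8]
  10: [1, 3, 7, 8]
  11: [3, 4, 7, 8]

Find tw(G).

A width-4 tree decomposition is:
Bags: B1 = {2, 3, 4, 7, 8}  B2 = {1, 2, 3, 7, 8}  B3 = {1, 3, 7, 8, 10}  B4 = {3, 4, 7, 8, 11}  B5 = {2, 4, 5, 7, 8}  B6 = {3, 4, 7, 8, 9}  B7 = {4, 5, 6, 7, 8}
Tree: B1–B2, B2–B3, B1–B4, B1–B5, B4–B6, B5–B7
Each bag holds 5 vertices, so the decomposition has width 4, which upper-bounds the treewidth. For the lower bound, the 5 vertices {1, 2, 3, 7, 8} are pairwise adjacent, and any tree decomposition puts a clique entirely inside one bag — forcing width ≥ 4. The upper and lower bounds meet at 4, so that is the treewidth.

4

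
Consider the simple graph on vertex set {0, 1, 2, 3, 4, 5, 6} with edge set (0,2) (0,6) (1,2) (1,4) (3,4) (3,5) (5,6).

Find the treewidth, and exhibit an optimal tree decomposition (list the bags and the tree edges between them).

The largest bag has 3 vertices, giving width 2; this decomposition certifies tw(G) ≤ 2. Since 5–3–4–1–2–0–6–5 is a cycle in G, G is not acyclic. Forests are exactly the graphs of treewidth ≤ 1, so tw(G) ≥ 2. Hence tw(G) = 2 exactly.

Treewidth 2.
One optimal decomposition is:
Bags: B1 = {3, 4, 5}  B2 = {1, 4, 5}  B3 = {1, 2, 5}  B4 = {0, 2, 5}  B5 = {0, 5, 6}
Tree: B1–B2, B2–B3, B3–B4, B4–B5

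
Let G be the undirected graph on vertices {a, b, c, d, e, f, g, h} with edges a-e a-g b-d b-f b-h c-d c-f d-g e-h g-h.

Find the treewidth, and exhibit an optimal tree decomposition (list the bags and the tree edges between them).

Treewidth 2.
One such decomposition:
Bags: B1 = {a, e, g}  B2 = {e, g, h}  B3 = {d, g, h}  B4 = {b, d, h}  B5 = {b, c, d}  B6 = {b, c, f}
Tree: B1–B2, B2–B3, B3–B4, B4–B5, B5–B6

Each bag holds 3 vertices, so the decomposition has width 2, which upper-bounds the treewidth. The edges a–e–h–g–a form a cycle, so G is not a tree and its treewidth is at least 2. The upper and lower bounds meet at 2, so that is the treewidth.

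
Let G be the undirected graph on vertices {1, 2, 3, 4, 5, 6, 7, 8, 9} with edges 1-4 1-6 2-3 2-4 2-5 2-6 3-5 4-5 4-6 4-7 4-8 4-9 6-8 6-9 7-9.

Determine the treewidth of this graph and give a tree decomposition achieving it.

Treewidth 2.
One optimal decomposition is:
Bags: B1 = {1, 4, 6}  B2 = {4, 6, 9}  B3 = {2, 4, 6}  B4 = {2, 4, 5}  B5 = {2, 3, 5}  B6 = {4, 6, 8}  B7 = {4, 7, 9}
Tree: B1–B2, B1–B3, B3–B4, B4–B5, B1–B6, B2–B7

Every bag has size at most 3, so the width is 3 − 1 = 2 and tw(G) ≤ 2. Conversely, {2, 3, 5} is a clique of size 3, and the vertices of any clique must share a bag in every tree decomposition; so some bag has ≥ 3 vertices and tw(G) ≥ 2. Hence tw(G) = 2 exactly.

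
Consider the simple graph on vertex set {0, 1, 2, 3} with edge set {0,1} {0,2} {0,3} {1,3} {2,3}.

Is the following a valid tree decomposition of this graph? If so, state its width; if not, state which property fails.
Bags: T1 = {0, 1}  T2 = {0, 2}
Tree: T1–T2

No — vertex 3 appears in no bag.

A tree decomposition must satisfy three properties: every vertex lies in some bag; for every edge, both endpoints lie together in some bag; and for every vertex, the bags containing it form a connected subtree. Here vertex 3 appears in no bag, so the decomposition is invalid.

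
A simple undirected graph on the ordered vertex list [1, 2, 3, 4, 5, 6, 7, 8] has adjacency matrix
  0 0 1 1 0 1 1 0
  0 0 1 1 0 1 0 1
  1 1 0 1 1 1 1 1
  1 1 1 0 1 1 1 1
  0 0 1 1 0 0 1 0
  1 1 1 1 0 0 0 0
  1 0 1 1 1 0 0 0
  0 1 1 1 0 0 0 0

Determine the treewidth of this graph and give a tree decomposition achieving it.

Treewidth 3.
One such decomposition:
Bags: B1 = {1, 3, 4, 7}  B2 = {1, 3, 4, 6}  B3 = {2, 3, 4, 6}  B4 = {3, 4, 5, 7}  B5 = {2, 3, 4, 8}
Tree: B1–B2, B2–B3, B1–B4, B3–B5

Each bag holds 4 vertices, so the decomposition has width 3, which upper-bounds the treewidth. On the other hand G contains the 4-clique {2, 3, 4, 8}. A clique must lie in a single bag of any decomposition, so no decomposition can have width below 3. The upper and lower bounds meet at 3, so that is the treewidth.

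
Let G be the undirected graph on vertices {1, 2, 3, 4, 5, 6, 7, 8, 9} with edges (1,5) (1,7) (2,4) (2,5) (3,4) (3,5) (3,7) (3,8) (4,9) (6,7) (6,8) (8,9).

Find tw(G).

3

A width-3 tree decomposition is:
Bags: B1 = {2, 4, 5, 9}  B2 = {3, 4, 5, 9}  B3 = {3, 5, 8, 9}  B4 = {1, 3, 5, 8}  B5 = {1, 3, 7, 8}  B6 = {1, 6, 7, 8}
Tree: B1–B2, B2–B3, B3–B4, B4–B5, B5–B6
The largest bag has 4 vertices, giving width 3; this decomposition certifies tw(G) ≤ 3. For the lower bound: the 4 vertex sets {2,4,9}, {5}, {3}, {1,6,7,8} are disjoint, each induces a connected subgraph, and every pair is joined by at least one edge of G. Contracting each set to a single vertex therefore yields K_{4} as a minor, and since treewidth is minor-monotone, tw(G) ≥ tw(K_{4}) = 3. The upper and lower bounds meet at 3, so that is the treewidth.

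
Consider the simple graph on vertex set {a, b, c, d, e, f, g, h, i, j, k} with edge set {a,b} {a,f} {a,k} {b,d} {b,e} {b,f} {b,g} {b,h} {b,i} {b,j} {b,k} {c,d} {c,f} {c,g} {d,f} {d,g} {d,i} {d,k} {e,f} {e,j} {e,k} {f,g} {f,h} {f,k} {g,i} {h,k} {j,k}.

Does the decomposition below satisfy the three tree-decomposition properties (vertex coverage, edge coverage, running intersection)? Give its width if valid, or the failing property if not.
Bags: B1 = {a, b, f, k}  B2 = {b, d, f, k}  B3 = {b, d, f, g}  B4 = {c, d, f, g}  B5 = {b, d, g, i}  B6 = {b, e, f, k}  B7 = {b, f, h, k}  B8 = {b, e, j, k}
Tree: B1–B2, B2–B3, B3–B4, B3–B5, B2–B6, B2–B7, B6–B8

Yes; width 3.

Every vertex of G appears in some bag (union = {a, b, c, d, e, f, g, h, i, j, k}); every edge is covered by a bag; and for each vertex v the set of bags containing v is connected in the bag tree. The decomposition is therefore valid. The largest bag has 4 vertices, so the width is 3.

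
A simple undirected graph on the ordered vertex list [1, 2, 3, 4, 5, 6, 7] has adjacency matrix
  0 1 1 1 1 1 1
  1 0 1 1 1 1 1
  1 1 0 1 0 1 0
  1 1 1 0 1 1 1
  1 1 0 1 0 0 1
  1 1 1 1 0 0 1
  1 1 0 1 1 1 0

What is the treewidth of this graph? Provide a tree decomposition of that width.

Each bag holds 5 vertices, so the decomposition has width 4, which upper-bounds the treewidth. For the lower bound, the 5 vertices {1, 2, 4, 5, 7} are pairwise adjacent, and any tree decomposition puts a clique entirely inside one bag — forcing width ≥ 4. Therefore the treewidth is 4.

Treewidth 4.
Bags: B1 = {1, 2, 4, 6, 7}  B2 = {1, 2, 4, 5, 7}  B3 = {1, 2, 3, 4, 6}
Tree: B1–B2, B1–B3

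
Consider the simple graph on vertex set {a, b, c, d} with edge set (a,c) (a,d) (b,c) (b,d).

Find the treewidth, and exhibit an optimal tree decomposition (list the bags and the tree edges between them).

Every bag has size at most 3, so the width is 3 − 1 = 2 and tw(G) ≤ 2. Since d–a–c–b–d is a cycle in G, G is not acyclic. Forests are exactly the graphs of treewidth ≤ 1, so tw(G) ≥ 2. Combining the bounds, tw(G) = 2.

Treewidth 2.
One such decomposition:
Bags: B1 = {a, c, d}  B2 = {b, c, d}
Tree: B1–B2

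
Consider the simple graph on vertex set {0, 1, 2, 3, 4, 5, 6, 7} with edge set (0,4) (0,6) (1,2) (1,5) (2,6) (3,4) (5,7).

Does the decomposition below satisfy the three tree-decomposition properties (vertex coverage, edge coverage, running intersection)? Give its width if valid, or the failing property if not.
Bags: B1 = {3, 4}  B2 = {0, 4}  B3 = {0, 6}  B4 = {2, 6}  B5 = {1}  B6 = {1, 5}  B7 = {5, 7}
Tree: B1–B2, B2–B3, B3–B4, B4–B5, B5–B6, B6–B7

No — edge (2,1) lies in no bag.

A tree decomposition must satisfy three properties: every vertex lies in some bag; for every edge, both endpoints lie together in some bag; and for every vertex, the bags containing it form a connected subtree. Here edge (2,1) lies in no bag, so the decomposition is invalid.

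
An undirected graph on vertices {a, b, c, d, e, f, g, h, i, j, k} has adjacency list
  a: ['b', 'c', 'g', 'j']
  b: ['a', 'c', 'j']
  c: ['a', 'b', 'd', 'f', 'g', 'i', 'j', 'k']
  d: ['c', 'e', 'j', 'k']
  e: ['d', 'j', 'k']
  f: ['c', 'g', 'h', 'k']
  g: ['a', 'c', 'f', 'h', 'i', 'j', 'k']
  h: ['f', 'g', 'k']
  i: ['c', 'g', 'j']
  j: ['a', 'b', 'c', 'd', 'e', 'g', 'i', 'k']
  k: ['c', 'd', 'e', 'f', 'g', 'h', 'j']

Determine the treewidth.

A width-3 tree decomposition is:
Bags: B1 = {a, c, g, j}  B2 = {a, b, c, j}  B3 = {c, g, j, k}  B4 = {c, f, g, k}  B5 = {c, g, i, j}  B6 = {c, d, j, k}  B7 = {d, e, j, k}  B8 = {f, g, h, k}
Tree: B1–B2, B1–B3, B3–B4, B3–B5, B3–B6, B6–B7, B4–B8
Every bag has size at most 4, so the width is 4 − 1 = 3 and tw(G) ≤ 3. Conversely, {d, e, j, k} is a clique of size 4, and the vertices of any clique must share a bag in every tree decomposition; so some bag has ≥ 4 vertices and tw(G) ≥ 3. Therefore the treewidth is 3.

3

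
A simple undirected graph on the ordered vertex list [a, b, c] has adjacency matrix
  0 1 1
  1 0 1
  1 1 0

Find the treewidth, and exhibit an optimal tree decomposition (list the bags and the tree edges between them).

With just one bag of size 3, the width is 3 − 1 = 2, so tw(G) ≤ 2. On the other hand G contains the 3-clique {a, b, c}. A clique must lie in a single bag of any decomposition, so no decomposition can have width below 2. Combining the bounds, tw(G) = 2.

Treewidth 2.
One such decomposition:
Bags: B1 = {a, b, c}
Tree: (single bag)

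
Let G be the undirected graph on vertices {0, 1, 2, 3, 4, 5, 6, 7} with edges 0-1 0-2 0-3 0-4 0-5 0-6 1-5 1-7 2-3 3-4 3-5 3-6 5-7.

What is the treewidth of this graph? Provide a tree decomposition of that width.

Treewidth 2.
One optimal decomposition is:
Bags: B1 = {0, 2, 3}  B2 = {0, 3, 6}  B3 = {0, 3, 4}  B4 = {0, 3, 5}  B5 = {0, 1, 5}  B6 = {1, 5, 7}
Tree: B1–B2, B2–B3, B3–B4, B4–B5, B5–B6

Each bag holds 3 vertices, so the decomposition has width 2, which upper-bounds the treewidth. Conversely, {0, 1, 5} is a clique of size 3, and the vertices of any clique must share a bag in every tree decomposition; so some bag has ≥ 3 vertices and tw(G) ≥ 2. Hence tw(G) = 2 exactly.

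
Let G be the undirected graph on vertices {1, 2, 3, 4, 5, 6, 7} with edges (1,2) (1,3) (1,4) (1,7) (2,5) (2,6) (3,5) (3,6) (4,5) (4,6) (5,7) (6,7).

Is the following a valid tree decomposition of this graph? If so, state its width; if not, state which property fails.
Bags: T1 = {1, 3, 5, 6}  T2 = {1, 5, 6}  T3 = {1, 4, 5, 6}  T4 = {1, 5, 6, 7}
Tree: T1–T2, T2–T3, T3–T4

No — vertex 2 appears in no bag.

A tree decomposition must satisfy three properties: every vertex lies in some bag; for every edge, both endpoints lie together in some bag; and for every vertex, the bags containing it form a connected subtree. Here vertex 2 appears in no bag, so the decomposition is invalid.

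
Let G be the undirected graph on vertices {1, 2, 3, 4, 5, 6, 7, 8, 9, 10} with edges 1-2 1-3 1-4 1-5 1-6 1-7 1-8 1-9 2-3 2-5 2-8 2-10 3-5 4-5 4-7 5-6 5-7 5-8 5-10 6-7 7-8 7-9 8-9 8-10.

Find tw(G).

3

A width-3 tree decomposition is:
Bags: B1 = {1, 2, 5, 8}  B2 = {1, 5, 7, 8}  B3 = {1, 2, 3, 5}  B4 = {1, 5, 6, 7}  B5 = {1, 7, 8, 9}  B6 = {1, 4, 5, 7}  B7 = {2, 5, 8, 10}
Tree: B1–B2, B1–B3, B2–B4, B2–B5, B2–B6, B1–B7
The largest bag has 4 vertices, giving width 3; this decomposition certifies tw(G) ≤ 3. For the lower bound, the 4 vertices {1, 7, 8, 9} are pairwise adjacent, and any tree decomposition puts a clique entirely inside one bag — forcing width ≥ 3. Combining the bounds, tw(G) = 3.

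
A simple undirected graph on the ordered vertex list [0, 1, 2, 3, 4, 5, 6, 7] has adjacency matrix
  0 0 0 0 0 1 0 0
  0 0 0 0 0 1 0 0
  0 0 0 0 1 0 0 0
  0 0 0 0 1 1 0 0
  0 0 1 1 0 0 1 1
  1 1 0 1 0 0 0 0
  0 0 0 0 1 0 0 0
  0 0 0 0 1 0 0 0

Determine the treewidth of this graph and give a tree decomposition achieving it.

Treewidth 1.
Bags: B1 = {3, 5}  B2 = {3, 4}  B3 = {4, 6}  B4 = {0, 5}  B5 = {2, 4}  B6 = {4, 7}  B7 = {1, 5}
Tree: B1–B2, B2–B3, B1–B4, B2–B5, B2–B6, B1–B7

The largest bag has 2 vertices, giving width 1; this decomposition certifies tw(G) ≤ 1. G has an edge, so its treewidth is at least 1. Hence tw(G) = 1 exactly.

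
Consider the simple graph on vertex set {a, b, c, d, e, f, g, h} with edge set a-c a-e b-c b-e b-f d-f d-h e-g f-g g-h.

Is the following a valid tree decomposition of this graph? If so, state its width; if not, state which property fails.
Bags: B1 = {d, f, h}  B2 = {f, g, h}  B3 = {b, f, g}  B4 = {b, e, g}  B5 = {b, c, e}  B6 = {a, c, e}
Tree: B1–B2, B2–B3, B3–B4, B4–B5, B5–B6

Yes; width 2.

Checking the three conditions: (i) the bags cover all of {a, b, c, d, e, f, g, h}; (ii) for each edge, some bag contains both endpoints; (iii) the bags containing any fixed vertex form a subtree. All hold, so the decomposition is valid with width 3 − 1 = 2.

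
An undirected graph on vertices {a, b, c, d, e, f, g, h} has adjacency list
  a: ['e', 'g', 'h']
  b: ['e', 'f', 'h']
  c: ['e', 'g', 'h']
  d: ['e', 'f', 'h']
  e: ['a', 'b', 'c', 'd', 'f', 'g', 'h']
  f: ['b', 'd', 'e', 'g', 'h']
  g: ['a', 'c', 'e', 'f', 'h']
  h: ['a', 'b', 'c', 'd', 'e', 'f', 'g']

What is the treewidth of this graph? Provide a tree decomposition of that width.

Treewidth 3.
One optimal decomposition is:
Bags: B1 = {e, f, g, h}  B2 = {a, e, g, h}  B3 = {b, e, f, h}  B4 = {d, e, f, h}  B5 = {c, e, g, h}
Tree: B1–B2, B1–B3, B1–B4, B1–B5

Each bag holds 4 vertices, so the decomposition has width 3, which upper-bounds the treewidth. For the lower bound, the 4 vertices {a, e, g, h} are pairwise adjacent, and any tree decomposition puts a clique entirely inside one bag — forcing width ≥ 3. Combining the bounds, tw(G) = 3.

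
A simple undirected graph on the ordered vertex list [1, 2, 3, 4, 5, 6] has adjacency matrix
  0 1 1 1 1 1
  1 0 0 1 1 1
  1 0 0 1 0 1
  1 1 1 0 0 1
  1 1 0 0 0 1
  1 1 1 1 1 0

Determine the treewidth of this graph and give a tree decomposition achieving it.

Each bag holds 4 vertices, so the decomposition has width 3, which upper-bounds the treewidth. Conversely, {1, 2, 4, 6} is a clique of size 4, and the vertices of any clique must share a bag in every tree decomposition; so some bag has ≥ 4 vertices and tw(G) ≥ 3. Combining the bounds, tw(G) = 3.

Treewidth 3.
Bags: B1 = {1, 2, 4, 6}  B2 = {1, 3, 4, 6}  B3 = {1, 2, 5, 6}
Tree: B1–B2, B1–B3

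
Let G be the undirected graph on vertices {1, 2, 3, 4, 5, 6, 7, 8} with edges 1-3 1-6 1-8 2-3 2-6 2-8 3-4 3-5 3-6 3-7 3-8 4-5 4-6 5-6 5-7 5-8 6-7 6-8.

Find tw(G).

3

A width-3 tree decomposition is:
Bags: B1 = {3, 5, 6, 8}  B2 = {3, 4, 5, 6}  B3 = {2, 3, 6, 8}  B4 = {1, 3, 6, 8}  B5 = {3, 5, 6, 7}
Tree: B1–B2, B1–B3, B3–B4, B2–B5
Every bag has size at most 4, so the width is 4 − 1 = 3 and tw(G) ≤ 3. On the other hand G contains the 4-clique {1, 3, 6, 8}. A clique must lie in a single bag of any decomposition, so no decomposition can have width below 3. The upper and lower bounds meet at 3, so that is the treewidth.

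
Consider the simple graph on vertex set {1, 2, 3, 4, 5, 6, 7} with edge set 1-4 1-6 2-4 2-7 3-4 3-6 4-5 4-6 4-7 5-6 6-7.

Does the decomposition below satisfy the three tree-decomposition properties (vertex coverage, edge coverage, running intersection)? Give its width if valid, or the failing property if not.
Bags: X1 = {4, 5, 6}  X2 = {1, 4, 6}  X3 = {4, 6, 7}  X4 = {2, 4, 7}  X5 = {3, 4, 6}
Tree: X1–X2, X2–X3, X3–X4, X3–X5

Yes; width 2.

Checking the three conditions: (i) the bags cover all of {1, 2, 3, 4, 5, 6, 7}; (ii) for each edge, some bag contains both endpoints; (iii) the bags containing any fixed vertex form a subtree. All hold, so the decomposition is valid with width 3 − 1 = 2.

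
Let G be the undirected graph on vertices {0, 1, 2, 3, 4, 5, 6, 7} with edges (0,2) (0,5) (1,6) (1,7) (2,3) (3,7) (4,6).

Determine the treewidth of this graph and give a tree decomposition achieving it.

The largest bag has 2 vertices, giving width 1; this decomposition certifies tw(G) ≤ 1. Any graph with an edge has treewidth ≥ 1, and G has the edge 5–0. Therefore the treewidth is 1.

Treewidth 1.
One optimal decomposition is:
Bags: B1 = {0, 5}  B2 = {0, 2}  B3 = {2, 3}  B4 = {3, 7}  B5 = {1, 7}  B6 = {1, 6}  B7 = {4, 6}
Tree: B1–B2, B2–B3, B3–B4, B4–B5, B5–B6, B6–B7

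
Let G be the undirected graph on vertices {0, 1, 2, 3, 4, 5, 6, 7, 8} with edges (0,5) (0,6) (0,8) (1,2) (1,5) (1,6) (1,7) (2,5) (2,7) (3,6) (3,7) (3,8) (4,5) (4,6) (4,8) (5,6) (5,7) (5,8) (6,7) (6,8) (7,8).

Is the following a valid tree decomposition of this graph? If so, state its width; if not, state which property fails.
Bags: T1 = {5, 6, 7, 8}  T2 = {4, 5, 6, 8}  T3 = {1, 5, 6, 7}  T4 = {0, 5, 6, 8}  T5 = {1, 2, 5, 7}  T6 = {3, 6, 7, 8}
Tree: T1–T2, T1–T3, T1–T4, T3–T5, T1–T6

Vertex coverage: the bags together contain {0, 1, 2, 3, 4, 5, 6, 7, 8}, the full vertex set. Edge coverage: each edge of G has both endpoints in at least one bag. Running intersection: for every vertex, the bags containing it form a connected subtree. All three properties hold, so this is a valid tree decomposition of width max|bag| − 1 = 3, and hence tw(G) ≤ 3.

Yes; width 3.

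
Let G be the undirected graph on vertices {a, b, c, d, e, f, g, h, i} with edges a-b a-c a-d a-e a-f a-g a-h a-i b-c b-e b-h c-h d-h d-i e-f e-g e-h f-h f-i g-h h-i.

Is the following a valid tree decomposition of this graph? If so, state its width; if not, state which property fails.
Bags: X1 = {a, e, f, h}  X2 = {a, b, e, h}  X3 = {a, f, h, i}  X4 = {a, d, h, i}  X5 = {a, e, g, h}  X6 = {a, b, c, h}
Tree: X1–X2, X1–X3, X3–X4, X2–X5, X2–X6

Every vertex of G appears in some bag (union = {a, b, c, d, e, f, g, h, i}); every edge is covered by a bag; and for each vertex v the set of bags containing v is connected in the bag tree. The decomposition is therefore valid. The largest bag has 4 vertices, so the width is 3.

Yes; width 3.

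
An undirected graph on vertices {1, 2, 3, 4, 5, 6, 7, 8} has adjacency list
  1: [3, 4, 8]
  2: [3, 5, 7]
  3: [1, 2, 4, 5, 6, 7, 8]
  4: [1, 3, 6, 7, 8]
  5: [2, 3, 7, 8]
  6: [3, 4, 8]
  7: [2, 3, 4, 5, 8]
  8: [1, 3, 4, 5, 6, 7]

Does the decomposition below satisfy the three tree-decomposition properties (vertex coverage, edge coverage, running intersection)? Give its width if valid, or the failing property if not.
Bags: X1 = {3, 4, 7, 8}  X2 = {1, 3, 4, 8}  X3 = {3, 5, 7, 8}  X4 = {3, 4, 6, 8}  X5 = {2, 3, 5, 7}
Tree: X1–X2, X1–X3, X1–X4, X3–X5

Yes; width 3.

Vertex coverage: the bags together contain {1, 2, 3, 4, 5, 6, 7, 8}, the full vertex set. Edge coverage: each edge of G has both endpoints in at least one bag. Running intersection: for every vertex, the bags containing it form a connected subtree. All three properties hold, so this is a valid tree decomposition of width max|bag| − 1 = 3, and hence tw(G) ≤ 3.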